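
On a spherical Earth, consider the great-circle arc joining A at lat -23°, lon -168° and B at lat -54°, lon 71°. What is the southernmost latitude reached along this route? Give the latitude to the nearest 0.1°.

≈ -62.3°

The great circle lies in the plane with unit normal n̂ = (p₁ × p₂)/|p₁ × p₂|.
Here n̂_z ≈ -0.464; the vertex latitude is φ_max = arccos|n̂_z| ≈ 62.3°.
Check via Clairaut: cos φ_max = |cos φ₁| · sin C = cos(23.0°)·sin(149.7°) ≈ 0.464, again giving ≈ 62.3°.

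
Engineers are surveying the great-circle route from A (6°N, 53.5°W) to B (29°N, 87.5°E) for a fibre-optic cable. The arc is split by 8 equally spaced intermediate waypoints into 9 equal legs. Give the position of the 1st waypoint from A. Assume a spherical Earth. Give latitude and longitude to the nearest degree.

Write both endpoints as unit vectors p₁, p₂ with components (cos φ cos λ, cos φ sin λ, sin φ).
The central angle between the endpoints is δ = arccos(p₁·p₂) ≈ 2.246 rad (128.7°).
Interpolate at f = 1/9 with slerp weights a = sin((1−f)δ)/sin δ ≈ 1.167, b = sin(fδ)/sin δ ≈ 0.317.
p = a·p₁ + b·p₂ ≈ (0.702, -0.656, 0.275); φ = arcsin(p_z) ≈ 15.99°, λ = atan2(p_y, p_x) ≈ -43.06°.

≈ (16°N, 43°W)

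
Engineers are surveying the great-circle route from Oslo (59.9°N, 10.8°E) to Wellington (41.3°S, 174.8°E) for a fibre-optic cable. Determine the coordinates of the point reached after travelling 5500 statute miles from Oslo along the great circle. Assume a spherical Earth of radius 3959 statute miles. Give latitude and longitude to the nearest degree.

≈ 34°N, 148°E

The haversine formula gives a central angle δ ≈ 2.774 rad (158.9°) between the endpoints. The total great-circle distance is δ·R ≈ 2.774 × 3959 ≈ 10982 mi, so the target fraction is f = 5500/10982 ≈ 0.501.
Interpolate at f ≈ 0.501 with slerp weights a = sin((1−f)δ)/sin δ ≈ 2.734, b = sin(fδ)/sin δ ≈ 2.736.
p = a·p₁ + b·p₂ ≈ (-0.700, 0.443, 0.559); φ = arcsin(p_z) ≈ 34.01°, λ = atan2(p_y, p_x) ≈ 147.67°.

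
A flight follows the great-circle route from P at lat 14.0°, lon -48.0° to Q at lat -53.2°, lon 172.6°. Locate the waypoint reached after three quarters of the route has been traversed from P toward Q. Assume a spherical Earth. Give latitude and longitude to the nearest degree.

Write both endpoints as unit vectors p₁, p₂ with components (cos φ cos λ, cos φ sin λ, sin φ).
The central angle between the endpoints is δ = arccos(p₁·p₂) ≈ 2.259 rad (129.4°).
Interpolate at f = 3/4 with slerp weights a = sin((1−f)δ)/sin δ ≈ 0.693, b = sin(fδ)/sin δ ≈ 1.285.
p = a·p₁ + b·p₂ ≈ (-0.313, -0.400, -0.861); φ = arcsin(p_z) ≈ -59.44°, λ = atan2(p_y, p_x) ≈ -128.04°.

≈ lat -59°, lon -128°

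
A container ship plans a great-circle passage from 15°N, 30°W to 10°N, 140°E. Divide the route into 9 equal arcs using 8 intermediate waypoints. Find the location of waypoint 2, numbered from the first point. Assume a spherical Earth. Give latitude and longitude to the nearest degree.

≈ 46°N, 12°W

From cos δ = sin φ₁ sin φ₂ + cos φ₁ cos φ₂ cos Δλ, the central angle is δ ≈ 2.672 rad (153.1°).
Interpolate at f = 2/9 with slerp weights a = sin((1−f)δ)/sin δ ≈ 1.932, b = sin(fδ)/sin δ ≈ 1.237.
p = a·p₁ + b·p₂ ≈ (0.683, -0.150, 0.715); φ = arcsin(p_z) ≈ 45.63°, λ = atan2(p_y, p_x) ≈ -12.39°.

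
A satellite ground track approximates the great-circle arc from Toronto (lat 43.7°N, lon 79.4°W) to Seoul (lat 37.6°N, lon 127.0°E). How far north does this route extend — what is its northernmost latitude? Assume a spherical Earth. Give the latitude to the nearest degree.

≈ 75°N

The great circle lies in the plane with unit normal n̂ = (p₁ × p₂)/|p₁ × p₂|.
Here n̂_z ≈ -0.256; the vertex latitude is φ_max = arccos|n̂_z| ≈ 75.2°.
Check via Clairaut: cos φ_max = |cos φ₁| · sin C = cos(43.7°)·sin(20.7°) ≈ 0.256, again giving ≈ 75.2°.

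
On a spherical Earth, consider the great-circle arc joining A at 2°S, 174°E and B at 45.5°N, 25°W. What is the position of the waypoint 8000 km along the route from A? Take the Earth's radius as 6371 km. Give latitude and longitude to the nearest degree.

The haversine formula gives a central angle δ ≈ 2.328 rad (133.4°) between the endpoints. The total great-circle distance is δ·R ≈ 2.328 × 6371 ≈ 14834 km, so the target fraction is f = 8000/14834 ≈ 0.539.
Interpolate at f ≈ 0.539 with slerp weights a = sin((1−f)δ)/sin δ ≈ 1.209, b = sin(fδ)/sin δ ≈ 1.309.
p = a·p₁ + b·p₂ ≈ (-0.371, -0.261, 0.891); φ = arcsin(p_z) ≈ 63.03°, λ = atan2(p_y, p_x) ≈ -144.81°.

≈ 63°N, 145°W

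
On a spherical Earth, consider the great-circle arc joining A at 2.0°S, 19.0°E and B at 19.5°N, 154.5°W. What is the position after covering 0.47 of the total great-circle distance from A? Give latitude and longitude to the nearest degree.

≈ 65°N, 31°W

Convert each endpoint to a unit vector on the sphere (x = cos φ cos λ, y = cos φ sin λ, z = sin φ).
The central angle between the endpoints is δ = arccos(p₁·p₂) ≈ 2.817 rad (161.4°).
Interpolate at f = 0.47 with slerp weights a = sin((1−f)δ)/sin δ ≈ 3.123, b = sin(fδ)/sin δ ≈ 3.037.
p = a·p₁ + b·p₂ ≈ (0.367, -0.216, 0.905); φ = arcsin(p_z) ≈ 64.80°, λ = atan2(p_y, p_x) ≈ -30.56°.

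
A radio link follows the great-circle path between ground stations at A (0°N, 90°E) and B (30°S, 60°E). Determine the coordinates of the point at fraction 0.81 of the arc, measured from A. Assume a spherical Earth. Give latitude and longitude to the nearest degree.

≈ (25°S, 67°E)

From cos δ = sin φ₁ sin φ₂ + cos φ₁ cos φ₂ cos Δλ, the central angle is δ ≈ 0.723 rad (41.4°).
Interpolate at f = 0.81 with slerp weights a = sin((1−f)δ)/sin δ ≈ 0.207, b = sin(fδ)/sin δ ≈ 0.835.
p = a·p₁ + b·p₂ ≈ (0.362, 0.833, -0.418); φ = arcsin(p_z) ≈ -24.69°, λ = atan2(p_y, p_x) ≈ 66.54°.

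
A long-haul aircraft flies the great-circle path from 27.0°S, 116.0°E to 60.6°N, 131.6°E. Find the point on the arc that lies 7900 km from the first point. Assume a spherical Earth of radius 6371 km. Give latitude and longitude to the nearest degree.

Write both endpoints as unit vectors p₁, p₂ with components (cos φ cos λ, cos φ sin λ, sin φ).
The central angle between the endpoints is δ = arccos(p₁·p₂) ≈ 1.545 rad (88.5°). The total great-circle distance is δ·R ≈ 1.545 × 6371 ≈ 9843 km, so the target fraction is f = 7900/9843 ≈ 0.803.
Interpolate at f ≈ 0.803 with slerp weights a = sin((1−f)δ)/sin δ ≈ 0.300, b = sin(fδ)/sin δ ≈ 0.946.
p = a·p₁ + b·p₂ ≈ (-0.426, 0.588, 0.688); φ = arcsin(p_z) ≈ 43.46°, λ = atan2(p_y, p_x) ≈ 125.91°.

≈ 43°N, 126°E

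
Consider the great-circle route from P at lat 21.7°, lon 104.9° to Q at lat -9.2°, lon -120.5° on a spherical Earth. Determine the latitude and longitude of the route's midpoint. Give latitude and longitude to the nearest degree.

From cos δ = sin φ₁ sin φ₂ + cos φ₁ cos φ₂ cos Δλ, the central angle is δ ≈ 2.351 rad (134.7°).
Interpolate at f = 1/2 with slerp weights a = sin((1−f)δ)/sin δ ≈ 1.298, b = sin(fδ)/sin δ ≈ 1.298.
p = a·p₁ + b·p₂ ≈ (-0.960, 0.061, 0.272); φ = arcsin(p_z) ≈ 15.80°, λ = atan2(p_y, p_x) ≈ 176.34°.

≈ lat 16°, lon 176°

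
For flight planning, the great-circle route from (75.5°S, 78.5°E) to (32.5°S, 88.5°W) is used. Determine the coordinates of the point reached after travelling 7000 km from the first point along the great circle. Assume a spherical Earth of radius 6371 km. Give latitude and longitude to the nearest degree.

≈ (41°S, 88°W)

The haversine formula gives a central angle δ ≈ 1.251 rad (71.7°) between the endpoints. The total great-circle distance is δ·R ≈ 1.251 × 6371 ≈ 7970 km, so the target fraction is f = 7000/7970 ≈ 0.878.
Interpolate at f ≈ 0.878 with slerp weights a = sin((1−f)δ)/sin δ ≈ 0.160, b = sin(fδ)/sin δ ≈ 0.938.
p = a·p₁ + b·p₂ ≈ (0.029, -0.752, -0.659); φ = arcsin(p_z) ≈ -41.20°, λ = atan2(p_y, p_x) ≈ -87.81°.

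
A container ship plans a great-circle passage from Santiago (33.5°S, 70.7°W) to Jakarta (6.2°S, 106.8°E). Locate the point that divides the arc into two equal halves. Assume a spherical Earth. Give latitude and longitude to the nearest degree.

≈ (76°S, 94°E)

Write both endpoints as unit vectors p₁, p₂ with components (cos φ cos λ, cos φ sin λ, sin φ).
The central angle between the endpoints is δ = arccos(p₁·p₂) ≈ 2.447 rad (140.2°).
Interpolate at f = 1/2 with slerp weights a = sin((1−f)δ)/sin δ ≈ 1.470, b = sin(fδ)/sin δ ≈ 1.470.
p = a·p₁ + b·p₂ ≈ (-0.017, 0.242, -0.970); φ = arcsin(p_z) ≈ -75.95°, λ = atan2(p_y, p_x) ≈ 94.07°.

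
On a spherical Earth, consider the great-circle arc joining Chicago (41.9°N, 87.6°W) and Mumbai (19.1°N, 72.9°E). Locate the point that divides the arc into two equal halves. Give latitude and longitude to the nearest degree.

≈ 71°N, 27°E

From cos δ = sin φ₁ sin φ₂ + cos φ₁ cos φ₂ cos Δλ, the central angle is δ ≈ 2.031 rad (116.4°).
Interpolate at f = 1/2 with slerp weights a = sin((1−f)δ)/sin δ ≈ 0.949, b = sin(fδ)/sin δ ≈ 0.949.
p = a·p₁ + b·p₂ ≈ (0.293, 0.151, 0.944); φ = arcsin(p_z) ≈ 70.74°, λ = atan2(p_y, p_x) ≈ 27.30°.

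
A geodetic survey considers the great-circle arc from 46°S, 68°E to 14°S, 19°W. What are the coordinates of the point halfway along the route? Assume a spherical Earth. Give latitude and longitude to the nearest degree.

≈ 38°S, 16°E

From cos δ = sin φ₁ sin φ₂ + cos φ₁ cos φ₂ cos Δλ, the central angle is δ ≈ 1.360 rad (77.9°).
Interpolate at f = 1/2 with slerp weights a = sin((1−f)δ)/sin δ ≈ 0.643, b = sin(fδ)/sin δ ≈ 0.643.
p = a·p₁ + b·p₂ ≈ (0.757, 0.211, -0.618); φ = arcsin(p_z) ≈ -38.18°, λ = atan2(p_y, p_x) ≈ 15.57°.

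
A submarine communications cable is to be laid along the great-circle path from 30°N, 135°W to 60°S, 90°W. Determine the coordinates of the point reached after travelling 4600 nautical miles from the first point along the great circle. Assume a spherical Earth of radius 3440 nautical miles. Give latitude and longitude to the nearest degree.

Convert each endpoint to a unit vector on the sphere (x = cos φ cos λ, y = cos φ sin λ, z = sin φ).
The central angle between the endpoints is δ = arccos(p₁·p₂) ≈ 1.698 rad (97.3°). The total great-circle distance is δ·R ≈ 1.698 × 3440 ≈ 5841 nmi, so the target fraction is f = 4600/5841 ≈ 0.788.
Interpolate at f ≈ 0.788 with slerp weights a = sin((1−f)δ)/sin δ ≈ 0.356, b = sin(fδ)/sin δ ≈ 0.981.
p = a·p₁ + b·p₂ ≈ (-0.218, -0.708, -0.671); φ = arcsin(p_z) ≈ -42.18°, λ = atan2(p_y, p_x) ≈ -107.10°.

≈ 42°S, 107°W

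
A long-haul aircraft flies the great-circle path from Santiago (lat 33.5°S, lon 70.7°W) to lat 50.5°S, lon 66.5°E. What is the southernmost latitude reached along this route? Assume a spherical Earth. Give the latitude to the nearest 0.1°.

The great circle lies in the plane with unit normal n̂ = (p₁ × p₂)/|p₁ × p₂|.
Here n̂_z ≈ +0.361; the vertex latitude is φ_max = arccos|n̂_z| ≈ 68.9°.
Check via Clairaut: cos φ_max = |cos φ₁| · sin C = cos(33.5°)·sin(154.4°) ≈ 0.361, again giving ≈ 68.9°.

≈ 68.9°S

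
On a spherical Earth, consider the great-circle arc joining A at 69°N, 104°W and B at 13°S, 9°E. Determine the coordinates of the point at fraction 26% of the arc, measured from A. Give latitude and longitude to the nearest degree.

≈ 60°N, 36°W

From cos δ = sin φ₁ sin φ₂ + cos φ₁ cos φ₂ cos Δλ, the central angle is δ ≈ 1.925 rad (110.3°).
Interpolate at f = 0.26 with slerp weights a = sin((1−f)δ)/sin δ ≈ 1.055, b = sin(fδ)/sin δ ≈ 0.511.
p = a·p₁ + b·p₂ ≈ (0.401, -0.289, 0.869); φ = arcsin(p_z) ≈ 60.40°, λ = atan2(p_y, p_x) ≈ -35.77°.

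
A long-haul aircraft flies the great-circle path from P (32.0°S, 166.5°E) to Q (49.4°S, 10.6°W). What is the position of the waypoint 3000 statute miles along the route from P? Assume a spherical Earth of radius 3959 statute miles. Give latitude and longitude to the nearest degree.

Write both endpoints as unit vectors p₁, p₂ with components (cos φ cos λ, cos φ sin λ, sin φ).
The central angle between the endpoints is δ = arccos(p₁·p₂) ≈ 1.720 rad (98.6°). The total great-circle distance is δ·R ≈ 1.720 × 3959 ≈ 6810 mi, so the target fraction is f = 3000/6810 ≈ 0.441.
Interpolate at f ≈ 0.441 with slerp weights a = sin((1−f)δ)/sin δ ≈ 0.830, b = sin(fδ)/sin δ ≈ 0.695.
p = a·p₁ + b·p₂ ≈ (-0.240, 0.081, -0.967); φ = arcsin(p_z) ≈ -75.34°, λ = atan2(p_y, p_x) ≈ 161.31°.

≈ (75°S, 161°E)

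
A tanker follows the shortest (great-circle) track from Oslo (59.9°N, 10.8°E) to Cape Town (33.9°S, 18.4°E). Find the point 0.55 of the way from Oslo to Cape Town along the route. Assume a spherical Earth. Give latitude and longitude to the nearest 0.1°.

≈ 8.3°N, 15.8°E

Write both endpoints as unit vectors p₁, p₂ with components (cos φ cos λ, cos φ sin λ, sin φ).
The central angle between the endpoints is δ = arccos(p₁·p₂) ≈ 1.641 rad (94.0°).
Interpolate at f = 0.55 with slerp weights a = sin((1−f)δ)/sin δ ≈ 0.675, b = sin(fδ)/sin δ ≈ 0.787.
p = a·p₁ + b·p₂ ≈ (0.952, 0.270, 0.145); φ = arcsin(p_z) ≈ 8.33°, λ = atan2(p_y, p_x) ≈ 15.81°.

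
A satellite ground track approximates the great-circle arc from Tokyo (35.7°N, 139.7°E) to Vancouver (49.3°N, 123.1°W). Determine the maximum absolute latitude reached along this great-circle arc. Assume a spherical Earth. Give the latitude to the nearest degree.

≈ 55°N

The great circle lies in the plane with unit normal n̂ = (p₁ × p₂)/|p₁ × p₂|.
Here n̂_z ≈ +0.567; the vertex latitude is φ_max = arccos|n̂_z| ≈ 55.5°.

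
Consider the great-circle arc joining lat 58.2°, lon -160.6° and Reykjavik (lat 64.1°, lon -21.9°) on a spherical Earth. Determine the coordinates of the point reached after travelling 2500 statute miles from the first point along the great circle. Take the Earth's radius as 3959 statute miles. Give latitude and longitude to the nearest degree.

≈ lat 78°, lon -59°

Convert each endpoint to a unit vector on the sphere (x = cos φ cos λ, y = cos φ sin λ, z = sin φ).
The central angle between the endpoints is δ = arccos(p₁·p₂) ≈ 0.938 rad (53.7°). The total great-circle distance is δ·R ≈ 0.938 × 3959 ≈ 3713 mi, so the target fraction is f = 2500/3713 ≈ 0.673.
Interpolate at f ≈ 0.673 with slerp weights a = sin((1−f)δ)/sin δ ≈ 0.374, b = sin(fδ)/sin δ ≈ 0.732.
p = a·p₁ + b·p₂ ≈ (0.111, -0.185, 0.977); φ = arcsin(p_z) ≈ 77.56°, λ = atan2(p_y, p_x) ≈ -59.03°.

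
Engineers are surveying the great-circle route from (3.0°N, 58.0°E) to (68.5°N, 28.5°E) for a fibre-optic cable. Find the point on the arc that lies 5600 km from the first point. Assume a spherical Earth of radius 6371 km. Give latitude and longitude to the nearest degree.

The haversine formula gives a central angle δ ≈ 1.195 rad (68.5°) between the endpoints. The total great-circle distance is δ·R ≈ 1.195 × 6371 ≈ 7612 km, so the target fraction is f = 5600/7612 ≈ 0.736.
Interpolate at f ≈ 0.736 with slerp weights a = sin((1−f)δ)/sin δ ≈ 0.334, b = sin(fδ)/sin δ ≈ 0.828.
p = a·p₁ + b·p₂ ≈ (0.443, 0.428, 0.788); φ = arcsin(p_z) ≈ 51.98°, λ = atan2(p_y, p_x) ≈ 43.96°.

≈ (52°N, 44°E)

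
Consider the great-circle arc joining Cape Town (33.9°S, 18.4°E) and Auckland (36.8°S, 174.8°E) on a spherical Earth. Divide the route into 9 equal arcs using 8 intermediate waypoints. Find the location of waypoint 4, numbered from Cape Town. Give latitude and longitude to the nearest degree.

≈ 72°S, 72°E

Write both endpoints as unit vectors p₁, p₂ with components (cos φ cos λ, cos φ sin λ, sin φ).
The central angle between the endpoints is δ = arccos(p₁·p₂) ≈ 1.849 rad (106.0°).
Interpolate at f = 4/9 with slerp weights a = sin((1−f)δ)/sin δ ≈ 0.890, b = sin(fδ)/sin δ ≈ 0.762.
p = a·p₁ + b·p₂ ≈ (0.094, 0.289, -0.953); φ = arcsin(p_z) ≈ -72.34°, λ = atan2(p_y, p_x) ≈ 72.02°.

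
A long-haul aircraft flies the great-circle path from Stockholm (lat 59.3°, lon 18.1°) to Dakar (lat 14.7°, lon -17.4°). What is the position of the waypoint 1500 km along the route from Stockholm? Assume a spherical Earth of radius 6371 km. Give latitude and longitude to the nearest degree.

Convert each endpoint to a unit vector on the sphere (x = cos φ cos λ, y = cos φ sin λ, z = sin φ).
The central angle between the endpoints is δ = arccos(p₁·p₂) ≈ 0.902 rad (51.7°). The total great-circle distance is δ·R ≈ 0.902 × 6371 ≈ 5745 km, so the target fraction is f = 1500/5745 ≈ 0.261.
Interpolate at f ≈ 0.261 with slerp weights a = sin((1−f)δ)/sin δ ≈ 0.788, b = sin(fδ)/sin δ ≈ 0.297.
p = a·p₁ + b·p₂ ≈ (0.657, 0.039, 0.753); φ = arcsin(p_z) ≈ 48.85°, λ = atan2(p_y, p_x) ≈ 3.39°.

≈ lat 49°, lon 3°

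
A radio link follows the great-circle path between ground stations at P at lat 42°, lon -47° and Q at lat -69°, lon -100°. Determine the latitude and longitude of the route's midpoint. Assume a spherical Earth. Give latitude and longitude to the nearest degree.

≈ lat -15°, lon -64°

The haversine formula gives a central angle δ ≈ 2.054 rad (117.7°) between the endpoints.
Interpolate at f = 1/2 with slerp weights a = sin((1−f)δ)/sin δ ≈ 0.966, b = sin(fδ)/sin δ ≈ 0.966.
p = a·p₁ + b·p₂ ≈ (0.430, -0.866, -0.256); φ = arcsin(p_z) ≈ -14.80°, λ = atan2(p_y, p_x) ≈ -63.62°.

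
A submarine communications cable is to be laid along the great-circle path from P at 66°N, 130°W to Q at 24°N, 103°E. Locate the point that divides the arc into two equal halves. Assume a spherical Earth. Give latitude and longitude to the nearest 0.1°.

From cos δ = sin φ₁ sin φ₂ + cos φ₁ cos φ₂ cos Δλ, the central angle is δ ≈ 1.422 rad (81.5°).
Interpolate at f = 1/2 with slerp weights a = sin((1−f)δ)/sin δ ≈ 0.660, b = sin(fδ)/sin δ ≈ 0.660.
p = a·p₁ + b·p₂ ≈ (-0.308, 0.382, 0.871); φ = arcsin(p_z) ≈ 60.62°, λ = atan2(p_y, p_x) ≈ 128.91°.

≈ 60.6°N, 128.9°E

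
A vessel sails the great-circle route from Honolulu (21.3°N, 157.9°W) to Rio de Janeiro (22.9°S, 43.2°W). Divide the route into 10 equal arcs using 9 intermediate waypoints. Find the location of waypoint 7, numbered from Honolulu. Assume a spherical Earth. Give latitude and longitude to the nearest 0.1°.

The haversine formula gives a central angle δ ≈ 2.094 rad (120.0°) between the endpoints.
Interpolate at f = 7/10 with slerp weights a = sin((1−f)δ)/sin δ ≈ 0.679, b = sin(fδ)/sin δ ≈ 1.148.
p = a·p₁ + b·p₂ ≈ (0.185, -0.962, -0.200); φ = arcsin(p_z) ≈ -11.56°, λ = atan2(p_y, p_x) ≈ -79.10°.

≈ (11.6°S, 79.1°W)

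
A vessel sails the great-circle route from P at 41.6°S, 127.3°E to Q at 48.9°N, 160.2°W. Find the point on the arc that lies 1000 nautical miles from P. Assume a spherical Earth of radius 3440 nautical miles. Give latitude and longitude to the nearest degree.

≈ 28°S, 140°E

Convert each endpoint to a unit vector on the sphere (x = cos φ cos λ, y = cos φ sin λ, z = sin φ).
The central angle between the endpoints is δ = arccos(p₁·p₂) ≈ 1.931 rad (110.6°). The total great-circle distance is δ·R ≈ 1.931 × 3440 ≈ 6643 nmi, so the target fraction is f = 1000/6643 ≈ 0.151.
Interpolate at f ≈ 0.151 with slerp weights a = sin((1−f)δ)/sin δ ≈ 1.066, b = sin(fδ)/sin δ ≈ 0.306.
p = a·p₁ + b·p₂ ≈ (-0.673, 0.566, -0.477); φ = arcsin(p_z) ≈ -28.49°, λ = atan2(p_y, p_x) ≈ 139.92°.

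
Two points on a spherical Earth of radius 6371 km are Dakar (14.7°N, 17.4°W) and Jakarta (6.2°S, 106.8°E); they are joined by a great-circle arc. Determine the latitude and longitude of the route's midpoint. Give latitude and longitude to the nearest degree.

The haversine formula gives a central angle δ ≈ 2.175 rad (124.6°) between the endpoints.
Interpolate at f = 1/2 with slerp weights a = sin((1−f)δ)/sin δ ≈ 1.076, b = sin(fδ)/sin δ ≈ 1.076.
p = a·p₁ + b·p₂ ≈ (0.684, 0.713, 0.157); φ = arcsin(p_z) ≈ 9.02°, λ = atan2(p_y, p_x) ≈ 46.18°.

≈ 9°N, 46°E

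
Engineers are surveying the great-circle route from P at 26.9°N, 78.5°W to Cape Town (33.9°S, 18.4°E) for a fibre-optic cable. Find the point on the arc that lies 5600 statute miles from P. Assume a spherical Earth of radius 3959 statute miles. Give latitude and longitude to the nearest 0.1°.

Write both endpoints as unit vectors p₁, p₂ with components (cos φ cos λ, cos φ sin λ, sin φ).
The central angle between the endpoints is δ = arccos(p₁·p₂) ≈ 1.919 rad (110.0°). The total great-circle distance is δ·R ≈ 1.919 × 3959 ≈ 7598 mi, so the target fraction is f = 5600/7598 ≈ 0.737.
Interpolate at f ≈ 0.737 with slerp weights a = sin((1−f)δ)/sin δ ≈ 0.514, b = sin(fδ)/sin δ ≈ 1.051.
p = a·p₁ + b·p₂ ≈ (0.919, -0.174, -0.353); φ = arcsin(p_z) ≈ -20.70°, λ = atan2(p_y, p_x) ≈ -10.73°.

≈ 20.7°S, 10.7°W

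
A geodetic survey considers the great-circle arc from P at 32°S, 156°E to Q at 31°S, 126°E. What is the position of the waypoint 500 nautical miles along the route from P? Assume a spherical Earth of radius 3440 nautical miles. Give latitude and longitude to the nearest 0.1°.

The haversine formula gives a central angle δ ≈ 0.445 rad (25.5°) between the endpoints. The total great-circle distance is δ·R ≈ 0.445 × 3440 ≈ 1532 nmi, so the target fraction is f = 500/1532 ≈ 0.326.
Interpolate at f ≈ 0.326 with slerp weights a = sin((1−f)δ)/sin δ ≈ 0.686, b = sin(fδ)/sin δ ≈ 0.336.
p = a·p₁ + b·p₂ ≈ (-0.701, 0.470, -0.537); φ = arcsin(p_z) ≈ -32.46°, λ = atan2(p_y, p_x) ≈ 146.17°.

≈ 32.5°S, 146.2°E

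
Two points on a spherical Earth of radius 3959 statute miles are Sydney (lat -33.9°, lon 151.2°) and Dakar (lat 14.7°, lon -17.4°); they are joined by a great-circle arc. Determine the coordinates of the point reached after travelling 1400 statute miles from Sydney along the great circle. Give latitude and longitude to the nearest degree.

≈ lat -50°, lon 135°

Write both endpoints as unit vectors p₁, p₂ with components (cos φ cos λ, cos φ sin λ, sin φ).
The central angle between the endpoints is δ = arccos(p₁·p₂) ≈ 2.761 rad (158.2°). The total great-circle distance is δ·R ≈ 2.761 × 3959 ≈ 10932 mi, so the target fraction is f = 1400/10932 ≈ 0.128.
Interpolate at f ≈ 0.128 with slerp weights a = sin((1−f)δ)/sin δ ≈ 1.804, b = sin(fδ)/sin δ ≈ 0.933.
p = a·p₁ + b·p₂ ≈ (-0.451, 0.452, -0.770); φ = arcsin(p_z) ≈ -50.32°, λ = atan2(p_y, p_x) ≈ 134.98°.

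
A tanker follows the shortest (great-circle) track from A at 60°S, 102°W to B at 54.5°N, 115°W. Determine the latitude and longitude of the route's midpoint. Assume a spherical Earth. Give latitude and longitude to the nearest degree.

≈ 3°S, 109°W

Write both endpoints as unit vectors p₁, p₂ with components (cos φ cos λ, cos φ sin λ, sin φ).
The central angle between the endpoints is δ = arccos(p₁·p₂) ≈ 2.007 rad (115.0°).
Interpolate at f = 1/2 with slerp weights a = sin((1−f)δ)/sin δ ≈ 0.930, b = sin(fδ)/sin δ ≈ 0.930.
p = a·p₁ + b·p₂ ≈ (-0.325, -0.944, -0.048); φ = arcsin(p_z) ≈ -2.77°, λ = atan2(p_y, p_x) ≈ -108.99°.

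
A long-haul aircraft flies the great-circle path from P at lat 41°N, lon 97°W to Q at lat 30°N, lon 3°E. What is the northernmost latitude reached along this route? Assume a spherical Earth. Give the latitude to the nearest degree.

≈ 49°N

The great circle lies in the plane with unit normal n̂ = (p₁ × p₂)/|p₁ × p₂|.
Here n̂_z ≈ +0.659; the vertex latitude is φ_max = arccos|n̂_z| ≈ 48.8°.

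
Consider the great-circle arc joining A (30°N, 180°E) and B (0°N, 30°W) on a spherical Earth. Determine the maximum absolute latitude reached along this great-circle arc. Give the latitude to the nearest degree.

The great circle lies in the plane with unit normal n̂ = (p₁ × p₂)/|p₁ × p₂|.
Here n̂_z ≈ +0.655; the vertex latitude is φ_max = arccos|n̂_z| ≈ 49.1°.
Check via Clairaut: cos φ_max = |cos φ₁| · sin C = cos(30.0°)·sin(49.1°) ≈ 0.655, again giving ≈ 49.1°.

≈ 49°N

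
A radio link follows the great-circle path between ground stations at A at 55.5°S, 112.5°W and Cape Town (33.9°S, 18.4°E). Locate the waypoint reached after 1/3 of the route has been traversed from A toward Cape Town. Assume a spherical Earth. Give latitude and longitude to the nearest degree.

Convert each endpoint to a unit vector on the sphere (x = cos φ cos λ, y = cos φ sin λ, z = sin φ).
The central angle between the endpoints is δ = arccos(p₁·p₂) ≈ 1.418 rad (81.3°).
Interpolate at f = 1/3 with slerp weights a = sin((1−f)δ)/sin δ ≈ 0.820, b = sin(fδ)/sin δ ≈ 0.461.
p = a·p₁ + b·p₂ ≈ (0.185, -0.309, -0.933); φ = arcsin(p_z) ≈ -68.91°, λ = atan2(p_y, p_x) ≈ -59.05°.

≈ 69°S, 59°W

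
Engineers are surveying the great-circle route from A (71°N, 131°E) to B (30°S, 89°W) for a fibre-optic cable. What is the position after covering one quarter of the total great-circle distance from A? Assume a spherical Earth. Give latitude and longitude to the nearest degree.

The haversine formula gives a central angle δ ≈ 2.331 rad (133.5°) between the endpoints.
Interpolate at f = 1/4 with slerp weights a = sin((1−f)δ)/sin δ ≈ 1.358, b = sin(fδ)/sin δ ≈ 0.759.
p = a·p₁ + b·p₂ ≈ (-0.279, -0.324, 0.904); φ = arcsin(p_z) ≈ 64.73°, λ = atan2(p_y, p_x) ≈ -130.72°.

≈ (65°N, 131°W)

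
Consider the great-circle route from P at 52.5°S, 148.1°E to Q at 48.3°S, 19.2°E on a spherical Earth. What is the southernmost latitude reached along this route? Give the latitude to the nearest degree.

The great circle lies in the plane with unit normal n̂ = (p₁ × p₂)/|p₁ × p₂|.
Here n̂_z ≈ -0.335; the vertex latitude is φ_max = arccos|n̂_z| ≈ 70.4°.
Check via Clairaut: cos φ_max = |cos φ₁| · sin C = cos(52.5°)·sin(146.6°) ≈ 0.335, again giving ≈ 70.4°.

≈ 70°S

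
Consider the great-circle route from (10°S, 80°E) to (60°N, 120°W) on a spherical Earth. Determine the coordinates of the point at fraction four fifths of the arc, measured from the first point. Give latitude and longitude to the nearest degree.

From cos δ = sin φ₁ sin φ₂ + cos φ₁ cos φ₂ cos Δλ, the central angle is δ ≈ 2.231 rad (127.8°).
Interpolate at f = 4/5 with slerp weights a = sin((1−f)δ)/sin δ ≈ 0.546, b = sin(fδ)/sin δ ≈ 1.237.
p = a·p₁ + b·p₂ ≈ (-0.216, -0.006, 0.976); φ = arcsin(p_z) ≈ 77.53°, λ = atan2(p_y, p_x) ≈ -178.43°.

≈ (78°N, 178°W)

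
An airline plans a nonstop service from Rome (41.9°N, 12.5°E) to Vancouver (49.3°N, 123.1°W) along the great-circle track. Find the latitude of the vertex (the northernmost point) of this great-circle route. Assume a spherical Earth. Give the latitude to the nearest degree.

≈ 70°N

The great circle lies in the plane with unit normal n̂ = (p₁ × p₂)/|p₁ × p₂|.
Here n̂_z ≈ -0.344; the vertex latitude is φ_max = arccos|n̂_z| ≈ 69.9°.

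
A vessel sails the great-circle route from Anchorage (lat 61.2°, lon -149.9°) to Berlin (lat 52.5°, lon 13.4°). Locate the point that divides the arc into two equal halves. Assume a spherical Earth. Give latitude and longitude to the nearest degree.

Convert each endpoint to a unit vector on the sphere (x = cos φ cos λ, y = cos φ sin λ, z = sin φ).
The central angle between the endpoints is δ = arccos(p₁·p₂) ≈ 1.144 rad (65.5°).
Interpolate at f = 1/2 with slerp weights a = sin((1−f)δ)/sin δ ≈ 0.595, b = sin(fδ)/sin δ ≈ 0.595.
p = a·p₁ + b·p₂ ≈ (0.104, -0.060, 0.993); φ = arcsin(p_z) ≈ 83.10°, λ = atan2(p_y, p_x) ≈ -29.82°.

≈ lat 83°, lon -30°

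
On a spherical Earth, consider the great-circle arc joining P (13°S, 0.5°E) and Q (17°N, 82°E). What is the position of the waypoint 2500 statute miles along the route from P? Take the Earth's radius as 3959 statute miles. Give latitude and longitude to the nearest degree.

≈ (0°N, 35°E)

Write both endpoints as unit vectors p₁, p₂ with components (cos φ cos λ, cos φ sin λ, sin φ).
The central angle between the endpoints is δ = arccos(p₁·p₂) ≈ 1.499 rad (85.9°). The total great-circle distance is δ·R ≈ 1.499 × 3959 ≈ 5934 mi, so the target fraction is f = 2500/5934 ≈ 0.421.
Interpolate at f ≈ 0.421 with slerp weights a = sin((1−f)δ)/sin δ ≈ 0.765, b = sin(fδ)/sin δ ≈ 0.592.
p = a·p₁ + b·p₂ ≈ (0.824, 0.567, 0.001); φ = arcsin(p_z) ≈ 0.06°, λ = atan2(p_y, p_x) ≈ 34.54°.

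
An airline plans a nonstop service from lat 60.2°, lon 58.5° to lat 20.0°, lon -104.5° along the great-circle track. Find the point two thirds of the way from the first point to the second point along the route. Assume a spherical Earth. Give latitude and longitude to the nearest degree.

Convert each endpoint to a unit vector on the sphere (x = cos φ cos λ, y = cos φ sin λ, z = sin φ).
The central angle between the endpoints is δ = arccos(p₁·p₂) ≈ 1.721 rad (98.6°).
Interpolate at f = 2/3 with slerp weights a = sin((1−f)δ)/sin δ ≈ 0.549, b = sin(fδ)/sin δ ≈ 0.922.
p = a·p₁ + b·p₂ ≈ (-0.074, -0.606, 0.792); φ = arcsin(p_z) ≈ 52.35°, λ = atan2(p_y, p_x) ≈ -97.00°.

≈ lat 52°, lon -97°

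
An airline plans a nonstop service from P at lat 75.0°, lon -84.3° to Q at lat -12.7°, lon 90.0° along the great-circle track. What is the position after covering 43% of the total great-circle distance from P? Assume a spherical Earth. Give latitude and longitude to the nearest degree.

From cos δ = sin φ₁ sin φ₂ + cos φ₁ cos φ₂ cos Δλ, the central angle is δ ≈ 2.053 rad (117.6°).
Interpolate at f = 0.43 with slerp weights a = sin((1−f)δ)/sin δ ≈ 1.039, b = sin(fδ)/sin δ ≈ 0.872.
p = a·p₁ + b·p₂ ≈ (0.027, 0.583, 0.812); φ = arcsin(p_z) ≈ 54.31°, λ = atan2(p_y, p_x) ≈ 87.38°.

≈ lat 54°, lon 87°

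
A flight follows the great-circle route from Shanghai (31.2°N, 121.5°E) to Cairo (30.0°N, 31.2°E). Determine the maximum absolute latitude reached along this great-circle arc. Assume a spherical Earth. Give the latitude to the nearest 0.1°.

The great circle lies in the plane with unit normal n̂ = (p₁ × p₂)/|p₁ × p₂|.
Here n̂_z ≈ -0.766; the vertex latitude is φ_max = arccos|n̂_z| ≈ 40.0°.
Check via Clairaut: cos φ_max = |cos φ₁| · sin C = cos(31.2°)·sin(63.6°) ≈ 0.766, again giving ≈ 40.0°.

≈ 40.0°N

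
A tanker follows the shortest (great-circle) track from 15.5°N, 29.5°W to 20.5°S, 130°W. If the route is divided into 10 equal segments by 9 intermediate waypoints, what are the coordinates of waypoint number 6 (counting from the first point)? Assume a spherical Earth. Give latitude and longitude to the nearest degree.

Convert each endpoint to a unit vector on the sphere (x = cos φ cos λ, y = cos φ sin λ, z = sin φ).
The central angle between the endpoints is δ = arccos(p₁·p₂) ≈ 1.832 rad (105.0°).
Interpolate at f = 6/10 with slerp weights a = sin((1−f)δ)/sin δ ≈ 0.692, b = sin(fδ)/sin δ ≈ 0.922.
p = a·p₁ + b·p₂ ≈ (0.026, -0.990, -0.138); φ = arcsin(p_z) ≈ -7.93°, λ = atan2(p_y, p_x) ≈ -88.52°.

≈ 8°S, 89°W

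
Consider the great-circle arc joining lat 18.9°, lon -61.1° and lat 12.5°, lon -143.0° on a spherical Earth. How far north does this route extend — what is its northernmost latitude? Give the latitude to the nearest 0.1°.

≈ 21.0°

The great circle lies in the plane with unit normal n̂ = (p₁ × p₂)/|p₁ × p₂|.
Here n̂_z ≈ -0.933; the vertex latitude is φ_max = arccos|n̂_z| ≈ 21.0°.
Check via Clairaut: cos φ_max = |cos φ₁| · sin C = cos(18.9°)·sin(80.6°) ≈ 0.933, again giving ≈ 21.0°.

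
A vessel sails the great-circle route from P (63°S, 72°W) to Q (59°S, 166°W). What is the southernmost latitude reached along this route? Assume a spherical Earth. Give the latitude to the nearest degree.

≈ 69°S

The great circle lies in the plane with unit normal n̂ = (p₁ × p₂)/|p₁ × p₂|.
Here n̂_z ≈ -0.351; the vertex latitude is φ_max = arccos|n̂_z| ≈ 69.4°.
Check via Clairaut: cos φ_max = |cos φ₁| · sin C = cos(63.0°)·sin(129.3°) ≈ 0.351, again giving ≈ 69.4°.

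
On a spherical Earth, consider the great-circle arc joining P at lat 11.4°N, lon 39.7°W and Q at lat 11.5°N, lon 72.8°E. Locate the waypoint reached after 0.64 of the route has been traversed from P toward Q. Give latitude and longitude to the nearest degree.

The haversine formula gives a central angle δ ≈ 1.905 rad (109.2°) between the endpoints.
Interpolate at f = 0.64 with slerp weights a = sin((1−f)δ)/sin δ ≈ 0.670, b = sin(fδ)/sin δ ≈ 0.994.
p = a·p₁ + b·p₂ ≈ (0.794, 0.511, 0.331); φ = arcsin(p_z) ≈ 19.31°, λ = atan2(p_y, p_x) ≈ 32.75°.

≈ lat 19°N, lon 33°E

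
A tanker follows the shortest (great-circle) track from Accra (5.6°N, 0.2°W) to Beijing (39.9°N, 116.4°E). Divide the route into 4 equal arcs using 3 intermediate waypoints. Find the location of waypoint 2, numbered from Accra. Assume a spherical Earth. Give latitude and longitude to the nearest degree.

Convert each endpoint to a unit vector on the sphere (x = cos φ cos λ, y = cos φ sin λ, z = sin φ).
The central angle between the endpoints is δ = arccos(p₁·p₂) ≈ 1.854 rad (106.2°).
Interpolate at f = 2/4 with slerp weights a = sin((1−f)δ)/sin δ ≈ 0.833, b = sin(fδ)/sin δ ≈ 0.833.
p = a·p₁ + b·p₂ ≈ (0.545, 0.569, 0.616); φ = arcsin(p_z) ≈ 37.99°, λ = atan2(p_y, p_x) ≈ 46.27°.

≈ 38°N, 46°E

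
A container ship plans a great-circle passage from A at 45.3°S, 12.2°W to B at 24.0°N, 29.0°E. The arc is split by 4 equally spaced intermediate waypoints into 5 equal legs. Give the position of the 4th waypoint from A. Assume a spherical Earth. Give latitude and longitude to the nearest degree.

Write both endpoints as unit vectors p₁, p₂ with components (cos φ cos λ, cos φ sin λ, sin φ).
The central angle between the endpoints is δ = arccos(p₁·p₂) ≈ 1.375 rad (78.8°).
Interpolate at f = 4/5 with slerp weights a = sin((1−f)δ)/sin δ ≈ 0.277, b = sin(fδ)/sin δ ≈ 0.909.
p = a·p₁ + b·p₂ ≈ (0.916, 0.361, 0.173); φ = arcsin(p_z) ≈ 9.95°, λ = atan2(p_y, p_x) ≈ 21.52°.

≈ 10°N, 22°E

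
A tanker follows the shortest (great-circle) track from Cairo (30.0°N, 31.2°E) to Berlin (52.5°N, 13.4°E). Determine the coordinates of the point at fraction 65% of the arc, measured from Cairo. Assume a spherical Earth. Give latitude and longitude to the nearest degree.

The haversine formula gives a central angle δ ≈ 0.454 rad (26.0°) between the endpoints.
Interpolate at f = 0.65 with slerp weights a = sin((1−f)δ)/sin δ ≈ 0.361, b = sin(fδ)/sin δ ≈ 0.663.
p = a·p₁ + b·p₂ ≈ (0.660, 0.255, 0.707); φ = arcsin(p_z) ≈ 44.95°, λ = atan2(p_y, p_x) ≈ 21.16°.

≈ 45°N, 21°E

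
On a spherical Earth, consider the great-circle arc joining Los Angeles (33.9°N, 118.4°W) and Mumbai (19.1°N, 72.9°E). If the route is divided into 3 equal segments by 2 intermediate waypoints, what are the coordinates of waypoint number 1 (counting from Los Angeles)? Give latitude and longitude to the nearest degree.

≈ 73°N, 149°W

Convert each endpoint to a unit vector on the sphere (x = cos φ cos λ, y = cos φ sin λ, z = sin φ).
The central angle between the endpoints is δ = arccos(p₁·p₂) ≈ 2.198 rad (125.9°).
Interpolate at f = 1/3 with slerp weights a = sin((1−f)δ)/sin δ ≈ 1.228, b = sin(fδ)/sin δ ≈ 0.826.
p = a·p₁ + b·p₂ ≈ (-0.255, -0.151, 0.955); φ = arcsin(p_z) ≈ 72.76°, λ = atan2(p_y, p_x) ≈ -149.45°.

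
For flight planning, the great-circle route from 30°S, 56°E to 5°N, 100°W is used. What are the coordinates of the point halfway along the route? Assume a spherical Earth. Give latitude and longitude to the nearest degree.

Convert each endpoint to a unit vector on the sphere (x = cos φ cos λ, y = cos φ sin λ, z = sin φ).
The central angle between the endpoints is δ = arccos(p₁·p₂) ≈ 2.553 rad (146.3°).
Interpolate at f = 1/2 with slerp weights a = sin((1−f)δ)/sin δ ≈ 1.724, b = sin(fδ)/sin δ ≈ 1.724.
p = a·p₁ + b·p₂ ≈ (0.537, -0.454, -0.712); φ = arcsin(p_z) ≈ -45.37°, λ = atan2(p_y, p_x) ≈ -40.20°.

≈ 45°S, 40°W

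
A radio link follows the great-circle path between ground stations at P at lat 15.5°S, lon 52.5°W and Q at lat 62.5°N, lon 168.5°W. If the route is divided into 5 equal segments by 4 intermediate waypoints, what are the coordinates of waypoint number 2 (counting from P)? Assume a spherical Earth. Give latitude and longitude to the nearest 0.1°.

≈ lat 25.7°N, lon 74.1°W

Write both endpoints as unit vectors p₁, p₂ with components (cos φ cos λ, cos φ sin λ, sin φ).
The central angle between the endpoints is δ = arccos(p₁·p₂) ≈ 2.018 rad (115.6°).
Interpolate at f = 2/5 with slerp weights a = sin((1−f)δ)/sin δ ≈ 1.038, b = sin(fδ)/sin δ ≈ 0.801.
p = a·p₁ + b·p₂ ≈ (0.246, -0.867, 0.433); φ = arcsin(p_z) ≈ 25.66°, λ = atan2(p_y, p_x) ≈ -74.14°.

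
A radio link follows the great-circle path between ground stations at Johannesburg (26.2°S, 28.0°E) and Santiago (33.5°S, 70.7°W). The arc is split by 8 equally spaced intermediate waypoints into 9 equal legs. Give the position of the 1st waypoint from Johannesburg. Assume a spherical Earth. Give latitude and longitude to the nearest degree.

≈ 31°S, 19°E

From cos δ = sin φ₁ sin φ₂ + cos φ₁ cos φ₂ cos Δλ, the central angle is δ ≈ 1.440 rad (82.5°).
Interpolate at f = 1/9 with slerp weights a = sin((1−f)δ)/sin δ ≈ 0.966, b = sin(fδ)/sin δ ≈ 0.161.
p = a·p₁ + b·p₂ ≈ (0.810, 0.281, -0.515); φ = arcsin(p_z) ≈ -31.02°, λ = atan2(p_y, p_x) ≈ 19.11°.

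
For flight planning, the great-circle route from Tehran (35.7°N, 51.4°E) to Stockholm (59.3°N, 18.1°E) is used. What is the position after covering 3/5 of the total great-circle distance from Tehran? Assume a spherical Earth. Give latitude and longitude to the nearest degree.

Convert each endpoint to a unit vector on the sphere (x = cos φ cos λ, y = cos φ sin λ, z = sin φ).
The central angle between the endpoints is δ = arccos(p₁·p₂) ≈ 0.558 rad (32.0°).
Interpolate at f = 3/5 with slerp weights a = sin((1−f)δ)/sin δ ≈ 0.418, b = sin(fδ)/sin δ ≈ 0.621.
p = a·p₁ + b·p₂ ≈ (0.513, 0.364, 0.778); φ = arcsin(p_z) ≈ 51.04°, λ = atan2(p_y, p_x) ≈ 35.34°.

≈ 51°N, 35°E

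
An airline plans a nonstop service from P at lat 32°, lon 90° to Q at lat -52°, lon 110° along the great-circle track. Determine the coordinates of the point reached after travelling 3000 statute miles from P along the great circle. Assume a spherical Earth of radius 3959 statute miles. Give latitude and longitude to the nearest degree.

≈ lat -11°, lon 98°

The haversine formula gives a central angle δ ≈ 1.498 rad (85.8°) between the endpoints. The total great-circle distance is δ·R ≈ 1.498 × 3959 ≈ 5929 mi, so the target fraction is f = 3000/5929 ≈ 0.506.
Interpolate at f ≈ 0.506 with slerp weights a = sin((1−f)δ)/sin δ ≈ 0.676, b = sin(fδ)/sin δ ≈ 0.689.
p = a·p₁ + b·p₂ ≈ (-0.145, 0.972, -0.185); φ = arcsin(p_z) ≈ -10.65°, λ = atan2(p_y, p_x) ≈ 98.49°.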